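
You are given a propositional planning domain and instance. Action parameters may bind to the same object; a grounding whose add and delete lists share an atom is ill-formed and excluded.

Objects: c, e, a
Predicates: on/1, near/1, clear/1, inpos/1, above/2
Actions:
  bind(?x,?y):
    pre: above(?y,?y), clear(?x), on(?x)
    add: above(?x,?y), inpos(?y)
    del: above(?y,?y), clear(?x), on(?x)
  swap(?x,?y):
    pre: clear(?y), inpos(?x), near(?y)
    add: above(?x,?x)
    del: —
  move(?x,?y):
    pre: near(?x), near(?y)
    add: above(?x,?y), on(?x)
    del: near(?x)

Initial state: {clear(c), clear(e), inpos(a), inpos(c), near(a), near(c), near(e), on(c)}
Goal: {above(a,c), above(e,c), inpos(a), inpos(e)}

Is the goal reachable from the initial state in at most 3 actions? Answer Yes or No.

No

1. swap(c,c)  →  {above(c,c), clear(c), clear(e), inpos(a), inpos(c), near(a), near(c), near(e), on(c)}
2. move(e,e)  →  {above(c,c), above(e,e), clear(c), clear(e), inpos(a), inpos(c), near(a), near(c), on(c), on(e)}
3. bind(c,e)  →  {above(c,c), above(c,e), clear(e), inpos(a), inpos(c), inpos(e), near(a), near(c), on(e)}
4. bind(e,c)  →  {above(c,e), above(e,c), inpos(a), inpos(c), inpos(e), near(a), near(c)}
5. move(a,c)  →  {above(a,c), above(c,e), above(e,c), inpos(a), inpos(c), inpos(e), near(c), on(a)}
optimal plan length = 5; 5 > 3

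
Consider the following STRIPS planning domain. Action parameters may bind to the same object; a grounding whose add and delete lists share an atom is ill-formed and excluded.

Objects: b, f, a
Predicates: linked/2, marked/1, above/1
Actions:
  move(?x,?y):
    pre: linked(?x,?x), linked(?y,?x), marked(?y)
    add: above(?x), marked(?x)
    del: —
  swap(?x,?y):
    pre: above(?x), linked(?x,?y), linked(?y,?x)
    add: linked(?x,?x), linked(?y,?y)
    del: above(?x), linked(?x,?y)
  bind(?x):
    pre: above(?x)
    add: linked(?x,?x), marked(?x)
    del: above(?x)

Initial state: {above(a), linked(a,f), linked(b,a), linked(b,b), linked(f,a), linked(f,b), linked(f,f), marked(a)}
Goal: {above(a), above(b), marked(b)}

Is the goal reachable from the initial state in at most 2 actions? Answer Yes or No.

1. move(f,a)  →  {above(a), above(f), linked(a,f), linked(b,a), linked(b,b), linked(f,a), linked(f,b), linked(f,f), marked(a), marked(f)}
2. move(b,f)  →  {above(a), above(b), above(f), linked(a,f), linked(b,a), linked(b,b), linked(f,a), linked(f,b), linked(f,f), marked(a), marked(b), marked(f)}
optimal plan length = 2; 2 ≤ 2

Yes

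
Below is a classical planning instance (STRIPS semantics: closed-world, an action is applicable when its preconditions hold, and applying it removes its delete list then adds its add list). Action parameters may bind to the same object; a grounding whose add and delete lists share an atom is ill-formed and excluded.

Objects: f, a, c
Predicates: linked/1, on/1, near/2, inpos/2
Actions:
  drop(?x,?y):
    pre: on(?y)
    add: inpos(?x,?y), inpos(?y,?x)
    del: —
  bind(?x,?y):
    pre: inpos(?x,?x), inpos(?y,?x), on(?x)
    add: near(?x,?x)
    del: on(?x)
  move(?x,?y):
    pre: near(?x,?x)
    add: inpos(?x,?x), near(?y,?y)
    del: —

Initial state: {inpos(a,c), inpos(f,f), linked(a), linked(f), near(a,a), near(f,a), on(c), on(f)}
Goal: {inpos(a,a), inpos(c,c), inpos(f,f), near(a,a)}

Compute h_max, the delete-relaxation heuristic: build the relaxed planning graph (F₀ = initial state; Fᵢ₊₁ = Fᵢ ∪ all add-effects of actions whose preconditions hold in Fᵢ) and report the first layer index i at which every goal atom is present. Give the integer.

1

F0 = init (8 atoms)
F1 = F0 ∪ {inpos(a,a), inpos(a,f), inpos(c,a), inpos(c,c), inpos(c,f), inpos(f,a), inpos(f,c), near(c,c), near(f,f)}  (17 atoms)
goal ⊆ F1  ⇒  h_max = 1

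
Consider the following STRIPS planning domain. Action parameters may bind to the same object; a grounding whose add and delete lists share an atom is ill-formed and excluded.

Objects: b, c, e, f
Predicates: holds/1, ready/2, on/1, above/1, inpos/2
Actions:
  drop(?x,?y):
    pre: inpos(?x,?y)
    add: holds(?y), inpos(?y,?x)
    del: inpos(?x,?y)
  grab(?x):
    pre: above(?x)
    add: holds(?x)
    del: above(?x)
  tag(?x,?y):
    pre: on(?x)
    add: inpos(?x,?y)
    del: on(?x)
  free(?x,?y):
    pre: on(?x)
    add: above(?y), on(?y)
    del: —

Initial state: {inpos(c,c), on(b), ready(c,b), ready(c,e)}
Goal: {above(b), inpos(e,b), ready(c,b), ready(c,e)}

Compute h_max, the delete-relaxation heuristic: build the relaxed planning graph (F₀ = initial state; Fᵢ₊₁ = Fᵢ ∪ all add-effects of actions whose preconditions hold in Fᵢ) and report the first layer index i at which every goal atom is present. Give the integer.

2

F0 = init (4 atoms)
F1 = F0 ∪ {above(b), above(c), above(e), above(f), inpos(b,b), inpos(b,c), inpos(b,e), inpos(b,f), on(c), on(e), on(f)}  (15 atoms)
F2 = F1 ∪ {holds(b), holds(c), holds(e), holds(f), inpos(c,b), inpos(c,e), inpos(c,f), inpos(e,b), inpos(e,c), inpos(e,e), inpos(e,f), inpos(f,b), inpos(f,c), inpos(f,e), inpos(f,f)}  (30 atoms)
goal ⊆ F2  ⇒  h_max = 2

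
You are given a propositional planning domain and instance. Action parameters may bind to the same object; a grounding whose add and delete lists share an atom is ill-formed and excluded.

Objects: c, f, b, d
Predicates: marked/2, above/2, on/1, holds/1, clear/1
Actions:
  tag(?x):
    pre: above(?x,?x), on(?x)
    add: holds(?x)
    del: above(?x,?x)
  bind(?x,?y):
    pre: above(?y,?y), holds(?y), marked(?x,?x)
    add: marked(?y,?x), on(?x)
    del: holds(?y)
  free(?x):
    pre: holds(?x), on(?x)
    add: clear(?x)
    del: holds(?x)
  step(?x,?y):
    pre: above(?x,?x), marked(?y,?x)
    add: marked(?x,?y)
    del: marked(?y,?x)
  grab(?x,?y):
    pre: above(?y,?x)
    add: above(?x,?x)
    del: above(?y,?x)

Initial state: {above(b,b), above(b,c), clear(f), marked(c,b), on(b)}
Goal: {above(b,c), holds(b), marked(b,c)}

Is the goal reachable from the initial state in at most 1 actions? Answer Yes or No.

No

1. step(b,c)  →  {above(b,b), above(b,c), clear(f), marked(b,c), on(b)}
2. tag(b)  →  {above(b,c), clear(f), holds(b), marked(b,c), on(b)}
optimal plan length = 2; 2 > 1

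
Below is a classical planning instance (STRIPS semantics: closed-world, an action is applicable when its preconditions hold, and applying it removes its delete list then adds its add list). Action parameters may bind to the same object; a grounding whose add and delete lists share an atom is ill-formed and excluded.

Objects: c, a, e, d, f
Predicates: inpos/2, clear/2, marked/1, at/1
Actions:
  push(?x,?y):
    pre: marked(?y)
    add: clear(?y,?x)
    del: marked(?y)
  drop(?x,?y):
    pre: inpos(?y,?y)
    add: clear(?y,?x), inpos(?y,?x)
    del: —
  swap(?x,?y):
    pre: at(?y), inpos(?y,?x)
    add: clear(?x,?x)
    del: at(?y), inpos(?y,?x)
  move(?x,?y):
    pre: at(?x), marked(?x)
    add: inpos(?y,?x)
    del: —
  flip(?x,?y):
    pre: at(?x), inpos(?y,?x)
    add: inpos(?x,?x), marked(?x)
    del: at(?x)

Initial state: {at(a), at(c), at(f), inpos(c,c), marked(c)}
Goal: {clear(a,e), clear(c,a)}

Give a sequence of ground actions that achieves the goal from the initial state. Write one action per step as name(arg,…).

1. drop(a,c)  →  {at(a), at(c), at(f), clear(c,a), inpos(c,a), inpos(c,c), marked(c)}
2. flip(a,c)  →  {at(c), at(f), clear(c,a), inpos(a,a), inpos(c,a), inpos(c,c), marked(a), marked(c)}
3. push(e,a)  →  {at(c), at(f), clear(a,e), clear(c,a), inpos(a,a), inpos(c,a), inpos(c,c), marked(c)}

drop(a,c); flip(a,c); push(e,a)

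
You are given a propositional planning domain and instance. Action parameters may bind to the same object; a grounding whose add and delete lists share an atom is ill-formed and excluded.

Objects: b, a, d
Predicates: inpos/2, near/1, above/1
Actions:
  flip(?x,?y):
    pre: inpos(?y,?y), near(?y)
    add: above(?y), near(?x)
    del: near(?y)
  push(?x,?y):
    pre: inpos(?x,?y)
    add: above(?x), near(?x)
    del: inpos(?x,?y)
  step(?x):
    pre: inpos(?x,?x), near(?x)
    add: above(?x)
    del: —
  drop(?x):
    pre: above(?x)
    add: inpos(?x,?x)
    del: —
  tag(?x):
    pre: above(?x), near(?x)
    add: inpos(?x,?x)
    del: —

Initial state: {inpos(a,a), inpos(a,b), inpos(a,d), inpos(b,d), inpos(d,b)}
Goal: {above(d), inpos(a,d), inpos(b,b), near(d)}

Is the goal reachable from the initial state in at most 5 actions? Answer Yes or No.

Yes

1. push(b,d)  →  {above(b), inpos(a,a), inpos(a,b), inpos(a,d), inpos(d,b), near(b)}
2. push(d,b)  →  {above(b), above(d), inpos(a,a), inpos(a,b), inpos(a,d), near(b), near(d)}
3. drop(b)  →  {above(b), above(d), inpos(a,a), inpos(a,b), inpos(a,d), inpos(b,b), near(b), near(d)}
optimal plan length = 3; 3 ≤ 5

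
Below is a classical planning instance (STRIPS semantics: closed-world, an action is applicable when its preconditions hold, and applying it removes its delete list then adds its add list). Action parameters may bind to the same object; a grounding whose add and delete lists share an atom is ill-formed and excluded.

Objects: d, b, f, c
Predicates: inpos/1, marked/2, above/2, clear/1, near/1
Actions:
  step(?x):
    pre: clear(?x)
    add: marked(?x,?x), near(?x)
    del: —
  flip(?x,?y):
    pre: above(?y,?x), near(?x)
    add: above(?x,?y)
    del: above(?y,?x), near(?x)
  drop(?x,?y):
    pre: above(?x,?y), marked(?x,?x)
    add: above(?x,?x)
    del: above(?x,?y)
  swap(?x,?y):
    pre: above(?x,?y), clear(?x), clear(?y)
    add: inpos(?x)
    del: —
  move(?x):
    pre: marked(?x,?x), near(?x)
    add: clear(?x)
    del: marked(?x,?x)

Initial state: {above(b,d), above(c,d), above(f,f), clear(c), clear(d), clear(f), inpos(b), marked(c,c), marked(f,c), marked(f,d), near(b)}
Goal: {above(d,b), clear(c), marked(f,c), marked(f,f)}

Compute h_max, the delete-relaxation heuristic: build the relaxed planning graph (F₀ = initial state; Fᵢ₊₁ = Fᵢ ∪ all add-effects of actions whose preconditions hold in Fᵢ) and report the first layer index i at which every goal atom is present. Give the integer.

F0 = init (11 atoms)
F1 = F0 ∪ {above(c,c), inpos(c), inpos(f), marked(d,d), marked(f,f), near(c), near(d), near(f)}  (19 atoms)
F2 = F1 ∪ {above(d,b), above(d,c)}  (21 atoms)
goal ⊆ F2  ⇒  h_max = 2

2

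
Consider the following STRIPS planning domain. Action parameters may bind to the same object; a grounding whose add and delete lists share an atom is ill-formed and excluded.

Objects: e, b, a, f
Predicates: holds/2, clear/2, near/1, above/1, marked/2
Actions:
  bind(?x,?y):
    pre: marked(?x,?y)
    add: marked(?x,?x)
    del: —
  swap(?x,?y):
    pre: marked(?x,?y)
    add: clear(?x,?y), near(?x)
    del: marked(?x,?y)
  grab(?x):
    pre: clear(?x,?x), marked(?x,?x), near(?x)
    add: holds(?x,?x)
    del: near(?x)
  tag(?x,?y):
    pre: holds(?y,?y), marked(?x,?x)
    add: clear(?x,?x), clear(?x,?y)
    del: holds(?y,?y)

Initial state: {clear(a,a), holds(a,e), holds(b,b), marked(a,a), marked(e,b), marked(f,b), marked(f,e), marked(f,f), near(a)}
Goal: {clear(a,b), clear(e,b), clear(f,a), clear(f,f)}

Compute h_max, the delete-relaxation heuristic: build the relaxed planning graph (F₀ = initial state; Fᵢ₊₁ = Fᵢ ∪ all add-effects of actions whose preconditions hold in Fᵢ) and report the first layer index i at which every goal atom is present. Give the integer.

2

F0 = init (9 atoms)
F1 = F0 ∪ {clear(a,b), clear(e,b), clear(f,b), clear(f,e), clear(f,f), holds(a,a), marked(e,e), near(e), near(f)}  (18 atoms)
F2 = F1 ∪ {clear(e,a), clear(e,e), clear(f,a), holds(f,f)}  (22 atoms)
goal ⊆ F2  ⇒  h_max = 2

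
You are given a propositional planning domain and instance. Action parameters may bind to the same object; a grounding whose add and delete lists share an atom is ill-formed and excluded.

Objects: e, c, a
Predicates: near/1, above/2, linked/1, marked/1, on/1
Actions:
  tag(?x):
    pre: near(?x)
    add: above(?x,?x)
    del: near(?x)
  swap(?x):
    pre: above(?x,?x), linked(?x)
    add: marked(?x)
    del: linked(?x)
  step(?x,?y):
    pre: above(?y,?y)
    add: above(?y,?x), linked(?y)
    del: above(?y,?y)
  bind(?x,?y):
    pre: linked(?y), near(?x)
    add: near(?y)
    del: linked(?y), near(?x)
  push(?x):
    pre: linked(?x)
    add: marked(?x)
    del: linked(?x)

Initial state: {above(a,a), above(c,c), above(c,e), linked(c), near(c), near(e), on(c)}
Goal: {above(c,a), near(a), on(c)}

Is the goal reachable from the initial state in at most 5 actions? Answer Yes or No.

Yes

1. step(e,a)  →  {above(a,e), above(c,c), above(c,e), linked(a), linked(c), near(c), near(e), on(c)}
2. step(a,c)  →  {above(a,e), above(c,a), above(c,e), linked(a), linked(c), near(c), near(e), on(c)}
3. bind(e,a)  →  {above(a,e), above(c,a), above(c,e), linked(c), near(a), near(c), on(c)}
optimal plan length = 3; 3 ≤ 5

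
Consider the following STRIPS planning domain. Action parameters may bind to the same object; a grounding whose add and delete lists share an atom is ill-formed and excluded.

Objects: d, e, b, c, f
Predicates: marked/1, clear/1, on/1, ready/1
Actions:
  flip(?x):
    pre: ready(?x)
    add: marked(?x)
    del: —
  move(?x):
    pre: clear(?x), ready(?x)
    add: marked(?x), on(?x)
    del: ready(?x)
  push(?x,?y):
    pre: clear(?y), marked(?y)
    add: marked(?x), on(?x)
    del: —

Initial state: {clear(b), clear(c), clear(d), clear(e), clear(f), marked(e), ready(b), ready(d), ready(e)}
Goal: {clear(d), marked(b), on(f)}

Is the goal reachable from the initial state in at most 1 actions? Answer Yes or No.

1. flip(b)  →  {clear(b), clear(c), clear(d), clear(e), clear(f), marked(b), marked(e), ready(b), ready(d), ready(e)}
2. push(f,e)  →  {clear(b), clear(c), clear(d), clear(e), clear(f), marked(b), marked(e), marked(f), on(f), ready(b), ready(d), ready(e)}
optimal plan length = 2; 2 > 1

No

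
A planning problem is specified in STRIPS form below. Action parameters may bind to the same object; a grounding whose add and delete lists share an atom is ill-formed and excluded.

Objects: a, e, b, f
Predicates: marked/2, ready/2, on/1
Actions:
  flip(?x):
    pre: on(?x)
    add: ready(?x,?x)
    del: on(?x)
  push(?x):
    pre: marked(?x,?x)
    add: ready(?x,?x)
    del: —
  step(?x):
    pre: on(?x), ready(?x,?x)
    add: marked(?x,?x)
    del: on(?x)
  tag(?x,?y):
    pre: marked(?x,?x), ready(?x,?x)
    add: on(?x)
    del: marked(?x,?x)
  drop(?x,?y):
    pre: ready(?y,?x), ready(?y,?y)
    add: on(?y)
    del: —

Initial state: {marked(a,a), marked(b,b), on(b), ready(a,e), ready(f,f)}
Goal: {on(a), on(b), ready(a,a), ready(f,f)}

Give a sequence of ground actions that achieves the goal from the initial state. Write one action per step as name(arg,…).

push(a); tag(a,a)

1. push(a)  →  {marked(a,a), marked(b,b), on(b), ready(a,a), ready(a,e), ready(f,f)}
2. tag(a,a)  →  {marked(b,b), on(a), on(b), ready(a,a), ready(a,e), ready(f,f)}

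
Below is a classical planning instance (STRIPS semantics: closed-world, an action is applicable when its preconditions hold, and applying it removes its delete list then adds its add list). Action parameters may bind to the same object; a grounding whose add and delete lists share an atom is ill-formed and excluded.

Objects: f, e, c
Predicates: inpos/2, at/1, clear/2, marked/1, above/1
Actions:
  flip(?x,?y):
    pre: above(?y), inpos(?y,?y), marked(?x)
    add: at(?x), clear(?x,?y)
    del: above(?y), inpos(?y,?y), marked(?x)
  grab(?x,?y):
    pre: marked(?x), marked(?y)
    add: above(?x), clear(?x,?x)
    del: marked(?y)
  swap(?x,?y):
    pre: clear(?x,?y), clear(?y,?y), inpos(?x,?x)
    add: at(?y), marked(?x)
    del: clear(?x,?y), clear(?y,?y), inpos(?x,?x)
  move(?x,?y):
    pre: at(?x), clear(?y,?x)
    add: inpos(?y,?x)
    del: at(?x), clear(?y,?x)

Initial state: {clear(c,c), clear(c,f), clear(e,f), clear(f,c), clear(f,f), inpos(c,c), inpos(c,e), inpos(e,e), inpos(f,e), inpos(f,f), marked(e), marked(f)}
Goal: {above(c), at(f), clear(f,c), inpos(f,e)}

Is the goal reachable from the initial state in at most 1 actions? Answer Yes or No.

1. swap(c,f)  →  {at(f), clear(c,c), clear(e,f), clear(f,c), inpos(c,e), inpos(e,e), inpos(f,e), inpos(f,f), marked(c), marked(e), marked(f)}
2. grab(c,f)  →  {above(c), at(f), clear(c,c), clear(e,f), clear(f,c), inpos(c,e), inpos(e,e), inpos(f,e), inpos(f,f), marked(c), marked(e)}
optimal plan length = 2; 2 > 1

No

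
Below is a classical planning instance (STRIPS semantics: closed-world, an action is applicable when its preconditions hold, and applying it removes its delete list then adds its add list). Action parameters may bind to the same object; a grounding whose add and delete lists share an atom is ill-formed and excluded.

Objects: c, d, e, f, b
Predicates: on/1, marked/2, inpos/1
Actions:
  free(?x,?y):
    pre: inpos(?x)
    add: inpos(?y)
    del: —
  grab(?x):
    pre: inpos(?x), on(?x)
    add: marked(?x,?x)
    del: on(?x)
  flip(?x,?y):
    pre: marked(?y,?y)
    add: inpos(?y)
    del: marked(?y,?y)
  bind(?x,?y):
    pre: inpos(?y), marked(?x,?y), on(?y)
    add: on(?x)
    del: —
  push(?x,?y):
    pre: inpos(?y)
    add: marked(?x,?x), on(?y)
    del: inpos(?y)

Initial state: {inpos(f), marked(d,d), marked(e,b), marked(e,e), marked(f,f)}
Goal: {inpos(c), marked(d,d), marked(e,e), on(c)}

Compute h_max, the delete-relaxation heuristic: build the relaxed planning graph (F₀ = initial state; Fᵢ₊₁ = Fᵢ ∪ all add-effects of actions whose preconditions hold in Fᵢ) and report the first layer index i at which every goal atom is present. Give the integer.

F0 = init (5 atoms)
F1 = F0 ∪ {inpos(b), inpos(c), inpos(d), inpos(e), marked(b,b), marked(c,c), on(f)}  (12 atoms)
F2 = F1 ∪ {on(b), on(c), on(d), on(e)}  (16 atoms)
goal ⊆ F2  ⇒  h_max = 2

2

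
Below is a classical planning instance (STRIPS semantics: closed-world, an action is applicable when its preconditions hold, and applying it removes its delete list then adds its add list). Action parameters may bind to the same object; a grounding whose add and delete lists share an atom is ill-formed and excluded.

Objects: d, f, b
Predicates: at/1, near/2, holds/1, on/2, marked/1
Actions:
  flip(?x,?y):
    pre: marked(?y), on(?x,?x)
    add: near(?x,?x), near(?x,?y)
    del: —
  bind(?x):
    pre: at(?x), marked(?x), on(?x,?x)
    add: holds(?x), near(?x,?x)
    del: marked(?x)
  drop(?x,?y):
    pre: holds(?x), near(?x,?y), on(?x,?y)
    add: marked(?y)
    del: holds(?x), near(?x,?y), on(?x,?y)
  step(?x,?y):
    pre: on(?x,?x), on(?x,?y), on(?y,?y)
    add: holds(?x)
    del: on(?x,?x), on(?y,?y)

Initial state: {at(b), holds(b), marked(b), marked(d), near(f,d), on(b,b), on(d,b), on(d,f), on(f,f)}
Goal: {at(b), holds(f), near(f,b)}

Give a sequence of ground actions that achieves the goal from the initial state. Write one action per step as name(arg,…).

flip(f,b); step(f,f)

1. flip(f,b)  →  {at(b), holds(b), marked(b), marked(d), near(f,b), near(f,d), near(f,f), on(b,b), on(d,b), on(d,f), on(f,f)}
2. step(f,f)  →  {at(b), holds(b), holds(f), marked(b), marked(d), near(f,b), near(f,d), near(f,f), on(b,b), on(d,b), on(d,f)}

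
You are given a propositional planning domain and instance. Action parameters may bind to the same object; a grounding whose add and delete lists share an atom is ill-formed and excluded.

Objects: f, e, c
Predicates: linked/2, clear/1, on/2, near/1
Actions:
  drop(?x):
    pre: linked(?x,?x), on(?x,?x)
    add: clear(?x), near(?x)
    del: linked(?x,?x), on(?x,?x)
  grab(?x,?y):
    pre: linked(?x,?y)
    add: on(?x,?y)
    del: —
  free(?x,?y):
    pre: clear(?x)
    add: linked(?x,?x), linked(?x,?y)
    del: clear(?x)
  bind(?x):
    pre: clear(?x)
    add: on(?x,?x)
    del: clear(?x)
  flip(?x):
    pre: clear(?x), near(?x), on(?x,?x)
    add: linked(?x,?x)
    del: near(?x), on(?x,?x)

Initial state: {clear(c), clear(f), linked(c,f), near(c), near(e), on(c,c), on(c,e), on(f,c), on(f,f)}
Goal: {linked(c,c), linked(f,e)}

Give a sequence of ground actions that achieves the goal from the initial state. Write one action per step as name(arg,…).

free(f,e); free(c,f)

1. free(f,e)  →  {clear(c), linked(c,f), linked(f,e), linked(f,f), near(c), near(e), on(c,c), on(c,e), on(f,c), on(f,f)}
2. free(c,f)  →  {linked(c,c), linked(c,f), linked(f,e), linked(f,f), near(c), near(e), on(c,c), on(c,e), on(f,c), on(f,f)}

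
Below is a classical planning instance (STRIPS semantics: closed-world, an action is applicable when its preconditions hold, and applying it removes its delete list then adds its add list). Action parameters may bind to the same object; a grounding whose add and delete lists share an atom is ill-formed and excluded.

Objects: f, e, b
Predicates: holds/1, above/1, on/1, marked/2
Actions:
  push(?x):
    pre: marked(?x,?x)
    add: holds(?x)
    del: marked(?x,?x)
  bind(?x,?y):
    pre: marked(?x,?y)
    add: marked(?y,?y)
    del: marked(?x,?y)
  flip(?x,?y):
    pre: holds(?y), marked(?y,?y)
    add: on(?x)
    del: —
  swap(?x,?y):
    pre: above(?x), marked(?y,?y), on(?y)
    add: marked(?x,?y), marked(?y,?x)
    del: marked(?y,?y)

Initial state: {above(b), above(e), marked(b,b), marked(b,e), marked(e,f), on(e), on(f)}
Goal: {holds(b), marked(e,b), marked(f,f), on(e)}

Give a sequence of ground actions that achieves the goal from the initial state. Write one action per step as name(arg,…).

push(b); bind(e,f); bind(b,e); swap(b,e)

1. push(b)  →  {above(b), above(e), holds(b), marked(b,e), marked(e,f), on(e), on(f)}
2. bind(e,f)  →  {above(b), above(e), holds(b), marked(b,e), marked(f,f), on(e), on(f)}
3. bind(b,e)  →  {above(b), above(e), holds(b), marked(e,e), marked(f,f), on(e), on(f)}
4. swap(b,e)  →  {above(b), above(e), holds(b), marked(b,e), marked(e,b), marked(f,f), on(e), on(f)}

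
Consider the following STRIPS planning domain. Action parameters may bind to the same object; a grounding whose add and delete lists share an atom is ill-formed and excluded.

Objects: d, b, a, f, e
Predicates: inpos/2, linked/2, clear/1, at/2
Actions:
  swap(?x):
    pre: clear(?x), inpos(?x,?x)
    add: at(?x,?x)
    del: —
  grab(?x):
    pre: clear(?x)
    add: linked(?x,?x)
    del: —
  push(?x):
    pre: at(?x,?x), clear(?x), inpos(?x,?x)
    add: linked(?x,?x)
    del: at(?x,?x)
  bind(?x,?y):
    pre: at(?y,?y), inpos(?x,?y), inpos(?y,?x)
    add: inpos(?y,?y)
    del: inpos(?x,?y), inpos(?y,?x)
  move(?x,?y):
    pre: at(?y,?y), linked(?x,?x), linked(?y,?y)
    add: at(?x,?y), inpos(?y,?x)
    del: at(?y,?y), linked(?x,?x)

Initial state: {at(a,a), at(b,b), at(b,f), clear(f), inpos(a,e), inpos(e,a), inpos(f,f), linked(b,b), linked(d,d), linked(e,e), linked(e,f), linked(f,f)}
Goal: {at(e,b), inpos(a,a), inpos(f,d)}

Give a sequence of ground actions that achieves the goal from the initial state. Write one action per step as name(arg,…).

1. swap(f)  →  {at(a,a), at(b,b), at(b,f), at(f,f), clear(f), inpos(a,e), inpos(e,a), inpos(f,f), linked(b,b), linked(d,d), linked(e,e), linked(e,f), linked(f,f)}
2. bind(e,a)  →  {at(a,a), at(b,b), at(b,f), at(f,f), clear(f), inpos(a,a), inpos(f,f), linked(b,b), linked(d,d), linked(e,e), linked(e,f), linked(f,f)}
3. move(d,f)  →  {at(a,a), at(b,b), at(b,f), at(d,f), clear(f), inpos(a,a), inpos(f,d), inpos(f,f), linked(b,b), linked(e,e), linked(e,f), linked(f,f)}
4. move(e,b)  →  {at(a,a), at(b,f), at(d,f), at(e,b), clear(f), inpos(a,a), inpos(b,e), inpos(f,d), inpos(f,f), linked(b,b), linked(e,f), linked(f,f)}

swap(f); bind(e,a); move(d,f); move(e,b)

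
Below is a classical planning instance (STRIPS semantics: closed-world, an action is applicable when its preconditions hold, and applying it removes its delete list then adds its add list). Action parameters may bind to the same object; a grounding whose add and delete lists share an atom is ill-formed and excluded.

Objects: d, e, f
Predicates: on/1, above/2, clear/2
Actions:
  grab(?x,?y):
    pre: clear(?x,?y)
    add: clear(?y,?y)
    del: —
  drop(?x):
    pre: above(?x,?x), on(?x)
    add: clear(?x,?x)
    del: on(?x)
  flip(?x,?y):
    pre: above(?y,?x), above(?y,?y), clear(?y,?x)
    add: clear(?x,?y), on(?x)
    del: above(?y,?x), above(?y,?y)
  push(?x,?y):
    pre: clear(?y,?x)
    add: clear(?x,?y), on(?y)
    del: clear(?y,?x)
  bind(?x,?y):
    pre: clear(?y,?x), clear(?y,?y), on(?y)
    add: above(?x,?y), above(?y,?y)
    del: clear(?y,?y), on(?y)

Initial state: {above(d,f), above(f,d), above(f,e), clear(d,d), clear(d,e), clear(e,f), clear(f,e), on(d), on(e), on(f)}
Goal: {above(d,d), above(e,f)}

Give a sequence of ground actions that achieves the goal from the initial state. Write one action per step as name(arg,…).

grab(e,f); bind(d,d); bind(e,f)

1. grab(e,f)  →  {above(d,f), above(f,d), above(f,e), clear(d,d), clear(d,e), clear(e,f), clear(f,e), clear(f,f), on(d), on(e), on(f)}
2. bind(d,d)  →  {above(d,d), above(d,f), above(f,d), above(f,e), clear(d,e), clear(e,f), clear(f,e), clear(f,f), on(e), on(f)}
3. bind(e,f)  →  {above(d,d), above(d,f), above(e,f), above(f,d), above(f,e), above(f,f), clear(d,e), clear(e,f), clear(f,e), on(e)}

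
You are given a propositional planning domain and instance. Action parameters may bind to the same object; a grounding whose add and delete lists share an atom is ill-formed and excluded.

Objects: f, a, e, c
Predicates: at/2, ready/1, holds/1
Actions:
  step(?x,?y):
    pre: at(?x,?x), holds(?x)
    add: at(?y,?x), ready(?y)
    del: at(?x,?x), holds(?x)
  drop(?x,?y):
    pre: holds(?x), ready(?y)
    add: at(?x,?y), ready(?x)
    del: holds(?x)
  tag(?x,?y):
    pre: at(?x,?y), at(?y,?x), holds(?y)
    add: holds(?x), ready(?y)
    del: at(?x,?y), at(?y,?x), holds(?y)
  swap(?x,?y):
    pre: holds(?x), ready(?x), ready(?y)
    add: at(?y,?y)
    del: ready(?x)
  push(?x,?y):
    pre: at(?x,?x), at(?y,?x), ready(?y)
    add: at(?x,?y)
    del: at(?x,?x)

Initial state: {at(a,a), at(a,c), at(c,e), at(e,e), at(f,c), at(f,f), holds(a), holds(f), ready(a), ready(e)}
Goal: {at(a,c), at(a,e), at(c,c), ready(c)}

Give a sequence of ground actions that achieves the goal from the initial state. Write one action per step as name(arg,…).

1. step(f,c)  →  {at(a,a), at(a,c), at(c,e), at(c,f), at(e,e), at(f,c), holds(a), ready(a), ready(c), ready(e)}
2. swap(a,c)  →  {at(a,a), at(a,c), at(c,c), at(c,e), at(c,f), at(e,e), at(f,c), holds(a), ready(c), ready(e)}
3. drop(a,e)  →  {at(a,a), at(a,c), at(a,e), at(c,c), at(c,e), at(c,f), at(e,e), at(f,c), ready(a), ready(c), ready(e)}

step(f,c); swap(a,c); drop(a,e)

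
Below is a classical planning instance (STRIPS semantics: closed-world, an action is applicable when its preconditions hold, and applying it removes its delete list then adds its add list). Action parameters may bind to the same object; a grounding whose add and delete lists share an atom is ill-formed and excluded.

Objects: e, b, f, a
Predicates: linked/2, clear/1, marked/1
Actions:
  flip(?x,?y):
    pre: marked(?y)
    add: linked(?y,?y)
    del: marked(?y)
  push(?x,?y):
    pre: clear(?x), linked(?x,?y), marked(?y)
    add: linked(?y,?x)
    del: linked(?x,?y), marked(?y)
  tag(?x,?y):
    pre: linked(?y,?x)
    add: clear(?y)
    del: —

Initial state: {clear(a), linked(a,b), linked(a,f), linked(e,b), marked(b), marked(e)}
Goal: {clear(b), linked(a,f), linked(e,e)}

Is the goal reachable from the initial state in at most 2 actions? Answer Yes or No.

1. flip(e,e)  →  {clear(a), linked(a,b), linked(a,f), linked(e,b), linked(e,e), marked(b)}
2. flip(e,b)  →  {clear(a), linked(a,b), linked(a,f), linked(b,b), linked(e,b), linked(e,e)}
3. tag(b,b)  →  {clear(a), clear(b), linked(a,b), linked(a,f), linked(b,b), linked(e,b), linked(e,e)}
optimal plan length = 3; 3 > 2

No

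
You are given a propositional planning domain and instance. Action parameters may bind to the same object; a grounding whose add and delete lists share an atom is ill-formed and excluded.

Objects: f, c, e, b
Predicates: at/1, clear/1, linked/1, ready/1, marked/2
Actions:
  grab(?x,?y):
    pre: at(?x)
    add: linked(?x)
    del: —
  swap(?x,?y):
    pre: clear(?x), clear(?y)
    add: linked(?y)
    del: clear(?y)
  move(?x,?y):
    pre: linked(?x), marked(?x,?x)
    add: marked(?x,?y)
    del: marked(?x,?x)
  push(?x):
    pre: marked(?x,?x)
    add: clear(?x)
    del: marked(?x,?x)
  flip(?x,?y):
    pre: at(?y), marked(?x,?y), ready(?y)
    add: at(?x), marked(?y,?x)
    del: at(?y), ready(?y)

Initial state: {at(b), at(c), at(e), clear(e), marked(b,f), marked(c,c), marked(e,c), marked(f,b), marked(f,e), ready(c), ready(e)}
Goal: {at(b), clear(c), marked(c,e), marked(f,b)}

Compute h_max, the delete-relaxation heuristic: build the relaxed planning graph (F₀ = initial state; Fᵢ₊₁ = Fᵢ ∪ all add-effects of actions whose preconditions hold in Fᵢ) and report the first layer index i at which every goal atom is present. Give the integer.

1

F0 = init (11 atoms)
F1 = F0 ∪ {at(f), clear(c), linked(b), linked(c), linked(e), marked(c,e), marked(e,f)}  (18 atoms)
goal ⊆ F1  ⇒  h_max = 1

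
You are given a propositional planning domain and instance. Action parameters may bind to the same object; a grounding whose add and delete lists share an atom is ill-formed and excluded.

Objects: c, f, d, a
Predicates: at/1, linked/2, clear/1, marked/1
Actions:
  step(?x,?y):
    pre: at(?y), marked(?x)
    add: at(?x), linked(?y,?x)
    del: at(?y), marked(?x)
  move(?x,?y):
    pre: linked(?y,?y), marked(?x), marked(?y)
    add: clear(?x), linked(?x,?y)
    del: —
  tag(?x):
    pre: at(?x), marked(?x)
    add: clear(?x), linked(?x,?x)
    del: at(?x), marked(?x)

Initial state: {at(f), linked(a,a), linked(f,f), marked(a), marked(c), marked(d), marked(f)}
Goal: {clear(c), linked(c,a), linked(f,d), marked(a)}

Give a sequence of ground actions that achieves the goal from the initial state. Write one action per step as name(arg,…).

1. step(d,f)  →  {at(d), linked(a,a), linked(f,d), linked(f,f), marked(a), marked(c), marked(f)}
2. move(c,a)  →  {at(d), clear(c), linked(a,a), linked(c,a), linked(f,d), linked(f,f), marked(a), marked(c), marked(f)}

step(d,f); move(c,a)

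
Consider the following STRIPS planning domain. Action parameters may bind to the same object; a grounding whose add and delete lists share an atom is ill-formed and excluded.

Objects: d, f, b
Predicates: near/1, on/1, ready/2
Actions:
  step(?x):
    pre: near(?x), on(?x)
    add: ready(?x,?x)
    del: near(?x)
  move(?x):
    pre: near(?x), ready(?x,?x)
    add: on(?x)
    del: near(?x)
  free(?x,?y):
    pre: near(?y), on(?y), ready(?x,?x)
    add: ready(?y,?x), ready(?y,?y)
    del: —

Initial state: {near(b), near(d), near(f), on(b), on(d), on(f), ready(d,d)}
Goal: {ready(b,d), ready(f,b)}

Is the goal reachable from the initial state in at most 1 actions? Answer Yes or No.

1. free(d,b)  →  {near(b), near(d), near(f), on(b), on(d), on(f), ready(b,b), ready(b,d), ready(d,d)}
2. free(b,f)  →  {near(b), near(d), near(f), on(b), on(d), on(f), ready(b,b), ready(b,d), ready(d,d), ready(f,b), ready(f,f)}
optimal plan length = 2; 2 > 1

No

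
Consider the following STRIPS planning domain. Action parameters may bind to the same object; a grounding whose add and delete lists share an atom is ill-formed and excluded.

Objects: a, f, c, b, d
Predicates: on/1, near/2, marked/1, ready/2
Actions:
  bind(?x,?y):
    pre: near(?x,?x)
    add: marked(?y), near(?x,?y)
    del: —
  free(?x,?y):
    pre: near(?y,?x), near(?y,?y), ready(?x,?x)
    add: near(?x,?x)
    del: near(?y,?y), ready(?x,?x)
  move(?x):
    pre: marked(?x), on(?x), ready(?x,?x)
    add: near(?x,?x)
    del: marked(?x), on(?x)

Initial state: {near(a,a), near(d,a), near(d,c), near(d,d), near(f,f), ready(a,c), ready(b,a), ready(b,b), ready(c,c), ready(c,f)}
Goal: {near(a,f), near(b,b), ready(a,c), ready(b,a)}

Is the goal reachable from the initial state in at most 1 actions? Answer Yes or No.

No

1. bind(a,f)  →  {marked(f), near(a,a), near(a,f), near(d,a), near(d,c), near(d,d), near(f,f), ready(a,c), ready(b,a), ready(b,b), ready(c,c), ready(c,f)}
2. bind(a,b)  →  {marked(b), marked(f), near(a,a), near(a,b), near(a,f), near(d,a), near(d,c), near(d,d), near(f,f), ready(a,c), ready(b,a), ready(b,b), ready(c,c), ready(c,f)}
3. free(b,a)  →  {marked(b), marked(f), near(a,b), near(a,f), near(b,b), near(d,a), near(d,c), near(d,d), near(f,f), ready(a,c), ready(b,a), ready(c,c), ready(c,f)}
optimal plan length = 3; 3 > 1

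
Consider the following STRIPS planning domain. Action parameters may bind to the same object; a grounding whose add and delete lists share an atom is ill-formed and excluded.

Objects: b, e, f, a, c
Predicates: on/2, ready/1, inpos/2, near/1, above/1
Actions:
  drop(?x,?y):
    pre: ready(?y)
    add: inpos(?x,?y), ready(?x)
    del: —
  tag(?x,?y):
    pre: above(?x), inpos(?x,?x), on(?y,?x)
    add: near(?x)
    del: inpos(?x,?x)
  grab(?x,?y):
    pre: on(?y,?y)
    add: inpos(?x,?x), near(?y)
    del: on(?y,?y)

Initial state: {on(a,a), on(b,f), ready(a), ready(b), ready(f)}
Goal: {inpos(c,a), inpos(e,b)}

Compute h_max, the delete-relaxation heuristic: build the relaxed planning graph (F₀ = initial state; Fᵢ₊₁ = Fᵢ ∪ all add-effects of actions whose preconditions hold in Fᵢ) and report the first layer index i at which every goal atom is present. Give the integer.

F0 = init (5 atoms)
F1 = F0 ∪ {inpos(a,a), inpos(a,b), inpos(a,f), inpos(b,a), inpos(b,b), inpos(b,f), inpos(c,a), inpos(c,b), inpos(c,c), inpos(c,f), inpos(e,a), inpos(e,b), inpos(e,e), inpos(e,f), inpos(f,a), inpos(f,b), inpos(f,f), near(a), ready(c), ready(e)}  (25 atoms)
goal ⊆ F1  ⇒  h_max = 1

1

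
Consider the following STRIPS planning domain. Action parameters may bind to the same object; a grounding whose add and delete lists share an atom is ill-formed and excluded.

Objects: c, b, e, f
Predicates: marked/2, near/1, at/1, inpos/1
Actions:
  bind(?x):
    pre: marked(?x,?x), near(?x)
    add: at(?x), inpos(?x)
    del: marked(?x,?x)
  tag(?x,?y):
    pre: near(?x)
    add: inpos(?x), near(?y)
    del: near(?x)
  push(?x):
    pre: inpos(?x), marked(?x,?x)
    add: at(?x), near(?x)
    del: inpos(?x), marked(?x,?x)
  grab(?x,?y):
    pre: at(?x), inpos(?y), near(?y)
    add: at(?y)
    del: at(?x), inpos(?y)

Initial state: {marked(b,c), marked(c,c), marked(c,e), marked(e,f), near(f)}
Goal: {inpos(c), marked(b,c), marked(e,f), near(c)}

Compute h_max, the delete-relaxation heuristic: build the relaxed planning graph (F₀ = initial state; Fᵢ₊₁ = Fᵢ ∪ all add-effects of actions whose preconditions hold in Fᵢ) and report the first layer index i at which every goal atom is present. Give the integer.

2

F0 = init (5 atoms)
F1 = F0 ∪ {inpos(f), near(b), near(c), near(e)}  (9 atoms)
F2 = F1 ∪ {at(c), inpos(b), inpos(c), inpos(e)}  (13 atoms)
goal ⊆ F2  ⇒  h_max = 2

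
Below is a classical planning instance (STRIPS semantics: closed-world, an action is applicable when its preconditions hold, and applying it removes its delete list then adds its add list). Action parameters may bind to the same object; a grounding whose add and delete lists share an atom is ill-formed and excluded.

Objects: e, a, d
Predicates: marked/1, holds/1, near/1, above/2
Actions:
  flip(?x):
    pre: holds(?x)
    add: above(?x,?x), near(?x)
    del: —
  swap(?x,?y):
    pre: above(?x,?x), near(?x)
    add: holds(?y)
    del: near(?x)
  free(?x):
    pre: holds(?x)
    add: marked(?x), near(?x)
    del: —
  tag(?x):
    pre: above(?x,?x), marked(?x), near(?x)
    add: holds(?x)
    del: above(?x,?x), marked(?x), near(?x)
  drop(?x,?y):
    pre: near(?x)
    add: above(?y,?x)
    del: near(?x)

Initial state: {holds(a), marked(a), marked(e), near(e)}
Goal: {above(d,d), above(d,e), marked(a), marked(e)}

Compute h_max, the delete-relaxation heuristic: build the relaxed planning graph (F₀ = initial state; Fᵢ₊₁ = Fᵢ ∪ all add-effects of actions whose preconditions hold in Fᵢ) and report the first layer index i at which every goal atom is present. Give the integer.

3

F0 = init (4 atoms)
F1 = F0 ∪ {above(a,a), above(a,e), above(d,e), above(e,e), near(a)}  (9 atoms)
F2 = F1 ∪ {above(d,a), above(e,a), holds(d), holds(e)}  (13 atoms)
F3 = F2 ∪ {above(d,d), marked(d), near(d)}  (16 atoms)
goal ⊆ F3  ⇒  h_max = 3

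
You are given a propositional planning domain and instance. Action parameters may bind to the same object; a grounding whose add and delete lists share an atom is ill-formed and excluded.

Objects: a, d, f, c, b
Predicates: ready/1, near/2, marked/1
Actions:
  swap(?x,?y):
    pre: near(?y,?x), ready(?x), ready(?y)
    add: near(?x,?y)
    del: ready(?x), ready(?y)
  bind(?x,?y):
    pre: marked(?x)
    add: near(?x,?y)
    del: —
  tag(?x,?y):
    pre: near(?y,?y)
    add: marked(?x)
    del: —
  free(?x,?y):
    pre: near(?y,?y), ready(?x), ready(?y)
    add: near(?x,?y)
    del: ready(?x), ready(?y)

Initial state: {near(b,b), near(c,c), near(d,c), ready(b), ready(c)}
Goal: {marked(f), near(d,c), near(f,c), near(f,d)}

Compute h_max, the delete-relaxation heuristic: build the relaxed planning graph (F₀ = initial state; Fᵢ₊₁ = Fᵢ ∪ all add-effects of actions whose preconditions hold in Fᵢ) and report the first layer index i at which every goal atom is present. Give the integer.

F0 = init (5 atoms)
F1 = F0 ∪ {marked(a), marked(b), marked(c), marked(d), marked(f), near(b,c), near(c,b)}  (12 atoms)
F2 = F1 ∪ {near(a,a), near(a,b), near(a,c), near(a,d), near(a,f), near(b,a), near(b,d), near(b,f), near(c,a), near(c,d), near(c,f), near(d,a), near(d,b), near(d,d), near(d,f), near(f,a), near(f,b), near(f,c), near(f,d), near(f,f)}  (32 atoms)
goal ⊆ F2  ⇒  h_max = 2

2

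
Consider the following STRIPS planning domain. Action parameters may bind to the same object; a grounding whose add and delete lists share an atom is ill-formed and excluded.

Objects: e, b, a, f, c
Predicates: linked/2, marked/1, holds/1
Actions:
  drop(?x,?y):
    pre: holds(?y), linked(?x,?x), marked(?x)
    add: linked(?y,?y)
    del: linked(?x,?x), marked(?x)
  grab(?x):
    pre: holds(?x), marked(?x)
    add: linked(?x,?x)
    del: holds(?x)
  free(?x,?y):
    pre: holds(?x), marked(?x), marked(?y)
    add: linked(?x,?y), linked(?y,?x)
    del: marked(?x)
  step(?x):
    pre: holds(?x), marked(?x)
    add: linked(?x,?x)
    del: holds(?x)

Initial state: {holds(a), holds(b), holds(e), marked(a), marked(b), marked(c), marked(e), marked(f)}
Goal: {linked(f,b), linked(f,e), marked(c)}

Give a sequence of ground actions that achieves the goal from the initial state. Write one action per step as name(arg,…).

1. free(e,f)  →  {holds(a), holds(b), holds(e), linked(e,f), linked(f,e), marked(a), marked(b), marked(c), marked(f)}
2. free(b,f)  →  {holds(a), holds(b), holds(e), linked(b,f), linked(e,f), linked(f,b), linked(f,e), marked(a), marked(c), marked(f)}

free(e,f); free(b,f)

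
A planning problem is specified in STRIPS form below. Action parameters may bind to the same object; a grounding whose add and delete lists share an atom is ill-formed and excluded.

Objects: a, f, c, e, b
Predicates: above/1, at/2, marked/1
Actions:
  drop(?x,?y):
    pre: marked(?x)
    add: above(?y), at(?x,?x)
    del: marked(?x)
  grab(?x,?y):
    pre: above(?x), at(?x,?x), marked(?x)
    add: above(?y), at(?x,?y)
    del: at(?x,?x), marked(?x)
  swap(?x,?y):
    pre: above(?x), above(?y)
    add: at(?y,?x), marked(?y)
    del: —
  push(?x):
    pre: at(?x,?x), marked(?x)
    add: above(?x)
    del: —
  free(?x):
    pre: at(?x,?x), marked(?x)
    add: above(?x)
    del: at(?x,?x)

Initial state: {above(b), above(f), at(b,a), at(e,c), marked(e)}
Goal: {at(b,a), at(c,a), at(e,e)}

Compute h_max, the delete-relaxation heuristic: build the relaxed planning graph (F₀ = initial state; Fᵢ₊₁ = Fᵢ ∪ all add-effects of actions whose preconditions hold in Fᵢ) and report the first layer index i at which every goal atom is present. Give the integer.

F0 = init (5 atoms)
F1 = F0 ∪ {above(a), above(c), above(e), at(b,b), at(b,f), at(e,e), at(f,b), at(f,f), marked(b), marked(f)}  (15 atoms)
F2 = F1 ∪ {at(a,a), at(a,b), at(a,c), at(a,e), at(a,f), at(b,c), at(b,e), at(c,a), at(c,b), at(c,c), at(c,e), at(c,f), at(e,a), at(e,b), at(e,f), at(f,a), at(f,c), at(f,e), marked(a), marked(c)}  (35 atoms)
goal ⊆ F2  ⇒  h_max = 2

2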